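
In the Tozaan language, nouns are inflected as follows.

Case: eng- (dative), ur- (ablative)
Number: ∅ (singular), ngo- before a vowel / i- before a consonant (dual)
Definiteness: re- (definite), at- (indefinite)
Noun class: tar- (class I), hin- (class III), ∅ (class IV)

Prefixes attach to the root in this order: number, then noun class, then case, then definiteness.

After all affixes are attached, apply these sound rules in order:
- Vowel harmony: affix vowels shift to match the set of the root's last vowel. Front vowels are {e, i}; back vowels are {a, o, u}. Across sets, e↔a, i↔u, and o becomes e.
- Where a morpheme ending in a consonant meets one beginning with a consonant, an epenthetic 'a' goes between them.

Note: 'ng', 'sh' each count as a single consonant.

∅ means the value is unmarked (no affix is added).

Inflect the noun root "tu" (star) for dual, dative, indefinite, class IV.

atangutu

Attach number dual i- (before consonant 't') → itu.
noun class = class IV: zero marking, form stays itu.
Attach case dative eng- → engitu.
Attach definiteness indefinite at- → atengitu.
Apply vowel harmony: atengitu → atangutu.
Epenthesis: no change.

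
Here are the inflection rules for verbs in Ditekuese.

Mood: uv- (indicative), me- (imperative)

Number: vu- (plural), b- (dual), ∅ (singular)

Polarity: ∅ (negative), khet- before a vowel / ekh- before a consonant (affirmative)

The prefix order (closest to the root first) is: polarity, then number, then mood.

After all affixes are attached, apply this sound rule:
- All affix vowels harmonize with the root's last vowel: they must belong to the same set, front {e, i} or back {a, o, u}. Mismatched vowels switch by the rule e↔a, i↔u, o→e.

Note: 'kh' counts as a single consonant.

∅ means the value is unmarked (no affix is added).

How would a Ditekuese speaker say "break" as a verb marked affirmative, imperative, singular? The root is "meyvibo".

Attach polarity affirmative ekh- (before consonant 'm') → ekhmeyvibo.
number = singular: zero marking, form stays ekhmeyvibo.
Attach mood imperative me- → meekhmeyvibo.
Apply vowel harmony: meekhmeyvibo → maakhmeyvibo.

maakhmeyvibo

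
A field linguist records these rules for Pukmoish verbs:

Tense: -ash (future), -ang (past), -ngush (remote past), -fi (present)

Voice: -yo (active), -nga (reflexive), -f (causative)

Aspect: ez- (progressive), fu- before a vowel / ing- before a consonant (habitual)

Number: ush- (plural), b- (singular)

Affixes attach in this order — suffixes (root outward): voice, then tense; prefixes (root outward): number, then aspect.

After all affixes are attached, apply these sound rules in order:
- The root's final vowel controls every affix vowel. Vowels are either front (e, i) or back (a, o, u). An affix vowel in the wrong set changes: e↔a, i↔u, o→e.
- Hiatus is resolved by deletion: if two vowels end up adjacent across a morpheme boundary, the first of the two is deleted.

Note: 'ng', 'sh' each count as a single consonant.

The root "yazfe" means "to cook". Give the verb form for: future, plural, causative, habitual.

Attach number plural ush- → ushyazfe.
Attach voice causative -f → ushyazfef.
Attach tense future -ash → ushyazfefash.
Attach aspect habitual fu- (before vowel 'u') → fuushyazfefash.
Apply vowel harmony: fuushyazfefash → fiishyazfefesh.
Apply vowel deletion: fiishyazfefesh → fishyazfefesh.

fishyazfefesh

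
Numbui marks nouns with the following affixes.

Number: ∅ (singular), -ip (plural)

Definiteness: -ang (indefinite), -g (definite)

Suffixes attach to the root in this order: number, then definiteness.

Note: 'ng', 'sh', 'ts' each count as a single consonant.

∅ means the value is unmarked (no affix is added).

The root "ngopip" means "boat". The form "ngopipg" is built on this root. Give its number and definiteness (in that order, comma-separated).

Segment: ngopip-g.
number: ∅ → singular.
definiteness: -g → definite.

singular, definite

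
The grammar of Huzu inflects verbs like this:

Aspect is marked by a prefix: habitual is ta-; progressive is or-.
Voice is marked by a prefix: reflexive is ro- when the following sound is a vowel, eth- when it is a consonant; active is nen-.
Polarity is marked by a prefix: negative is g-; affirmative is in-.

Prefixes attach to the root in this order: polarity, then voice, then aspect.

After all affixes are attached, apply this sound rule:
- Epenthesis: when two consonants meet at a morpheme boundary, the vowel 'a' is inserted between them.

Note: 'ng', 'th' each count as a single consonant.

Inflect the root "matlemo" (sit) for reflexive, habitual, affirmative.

taroinamatlemo

Attach polarity affirmative in- → inmatlemo.
Attach voice reflexive ro- (before vowel 'i') → roinmatlemo.
Attach aspect habitual ta- → taroinmatlemo.
Apply epenthesis: taroinmatlemo → taroinamatlemo.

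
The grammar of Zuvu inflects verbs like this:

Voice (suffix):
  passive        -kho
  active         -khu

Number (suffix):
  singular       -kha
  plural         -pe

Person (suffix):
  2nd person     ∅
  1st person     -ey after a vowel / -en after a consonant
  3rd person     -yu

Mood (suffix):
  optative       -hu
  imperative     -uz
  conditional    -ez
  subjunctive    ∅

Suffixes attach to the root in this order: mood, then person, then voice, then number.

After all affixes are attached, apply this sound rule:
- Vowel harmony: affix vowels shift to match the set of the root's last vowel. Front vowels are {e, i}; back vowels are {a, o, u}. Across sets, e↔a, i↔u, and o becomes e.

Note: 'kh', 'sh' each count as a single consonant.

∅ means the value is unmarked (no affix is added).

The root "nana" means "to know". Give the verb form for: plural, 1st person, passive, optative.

nanahuaykhopa

Attach mood optative -hu → nanahu.
Attach person 1st person -ey (after vowel 'u') → nanahuey.
Attach voice passive -kho → nanahueykho.
Attach number plural -pe → nanahueykhope.
Apply vowel harmony: nanahueykhope → nanahuaykhopa.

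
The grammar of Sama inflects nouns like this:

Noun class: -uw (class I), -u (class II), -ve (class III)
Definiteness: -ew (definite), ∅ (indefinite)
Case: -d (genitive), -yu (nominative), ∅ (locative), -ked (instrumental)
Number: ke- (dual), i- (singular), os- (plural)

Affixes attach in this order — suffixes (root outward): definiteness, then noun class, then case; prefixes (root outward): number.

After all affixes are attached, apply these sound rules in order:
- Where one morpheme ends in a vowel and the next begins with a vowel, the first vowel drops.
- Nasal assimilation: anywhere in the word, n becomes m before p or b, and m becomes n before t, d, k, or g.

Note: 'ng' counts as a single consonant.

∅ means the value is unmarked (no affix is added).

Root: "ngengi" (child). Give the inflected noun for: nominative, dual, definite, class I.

kengengewuwyu

Attach definiteness definite -ew → ngengiew.
Attach noun class class I -uw → ngengiewuw.
Attach number dual ke- → kengengiewuw.
Attach case nominative -yu → kengengiewuwyu.
Apply vowel deletion: kengengiewuwyu → kengengewuwyu.
Nasal assimilation: no change.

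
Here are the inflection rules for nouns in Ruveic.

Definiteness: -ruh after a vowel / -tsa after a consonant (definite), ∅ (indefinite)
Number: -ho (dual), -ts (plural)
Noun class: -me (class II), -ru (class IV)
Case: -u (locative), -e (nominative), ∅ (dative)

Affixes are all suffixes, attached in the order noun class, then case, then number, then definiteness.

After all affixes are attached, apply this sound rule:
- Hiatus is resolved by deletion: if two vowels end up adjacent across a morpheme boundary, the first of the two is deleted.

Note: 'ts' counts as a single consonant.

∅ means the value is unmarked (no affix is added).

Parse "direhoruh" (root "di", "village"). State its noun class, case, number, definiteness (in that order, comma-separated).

class IV, nominative, dual, definite

Segment: di-ru-e-ho-ruh.
noun class: -ru → class IV.
case: -e → nominative.
number: -ho → dual.
definiteness: -ruh/tsa → definite.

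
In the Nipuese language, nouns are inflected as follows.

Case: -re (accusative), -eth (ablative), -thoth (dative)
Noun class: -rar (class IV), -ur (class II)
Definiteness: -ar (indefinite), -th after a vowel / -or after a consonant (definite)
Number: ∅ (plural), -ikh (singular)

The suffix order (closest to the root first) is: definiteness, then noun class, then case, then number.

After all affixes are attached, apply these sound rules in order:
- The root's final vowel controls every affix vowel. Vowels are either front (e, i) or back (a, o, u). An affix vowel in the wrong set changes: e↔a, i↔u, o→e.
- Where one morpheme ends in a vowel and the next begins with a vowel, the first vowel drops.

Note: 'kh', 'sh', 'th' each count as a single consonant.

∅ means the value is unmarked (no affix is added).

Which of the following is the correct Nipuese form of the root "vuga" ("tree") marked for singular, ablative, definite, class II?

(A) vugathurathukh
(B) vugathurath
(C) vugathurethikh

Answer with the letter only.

Attach definiteness definite -th (after vowel 'a') → vugath.
Attach noun class class II -ur → vugathur.
Attach case ablative -eth → vugathureth.
Attach number singular -ikh → vugathurethikh.
Apply vowel harmony: vugathurethikh → vugathurathukh.
Vowel deletion: no change.
So the correct form is vugathurathukh, option (A).
(B) vugathurath is wrong: it uses plural instead of singular for number.
(C) vugathurethikh is wrong: it fails to apply the sound rule(s).

A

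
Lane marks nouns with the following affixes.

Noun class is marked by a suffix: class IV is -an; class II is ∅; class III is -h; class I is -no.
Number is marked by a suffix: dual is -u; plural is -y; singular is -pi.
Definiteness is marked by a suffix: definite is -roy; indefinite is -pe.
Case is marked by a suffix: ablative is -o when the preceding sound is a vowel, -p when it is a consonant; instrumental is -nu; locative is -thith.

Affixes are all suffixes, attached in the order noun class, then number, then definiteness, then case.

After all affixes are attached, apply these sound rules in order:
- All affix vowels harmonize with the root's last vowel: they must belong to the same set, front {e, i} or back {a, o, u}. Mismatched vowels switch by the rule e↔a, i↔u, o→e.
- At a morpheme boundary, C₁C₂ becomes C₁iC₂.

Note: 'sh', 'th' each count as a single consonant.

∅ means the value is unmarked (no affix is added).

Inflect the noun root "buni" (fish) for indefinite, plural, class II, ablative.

noun class = class II: zero marking, form stays buni.
Attach number plural -y → buniy.
Attach definiteness indefinite -pe → buniype.
Attach case ablative -o (after vowel 'e') → buniypeo.
Apply vowel harmony: buniypeo → buniypee.
Apply epenthesis: buniypee → buniyipee.

buniyipee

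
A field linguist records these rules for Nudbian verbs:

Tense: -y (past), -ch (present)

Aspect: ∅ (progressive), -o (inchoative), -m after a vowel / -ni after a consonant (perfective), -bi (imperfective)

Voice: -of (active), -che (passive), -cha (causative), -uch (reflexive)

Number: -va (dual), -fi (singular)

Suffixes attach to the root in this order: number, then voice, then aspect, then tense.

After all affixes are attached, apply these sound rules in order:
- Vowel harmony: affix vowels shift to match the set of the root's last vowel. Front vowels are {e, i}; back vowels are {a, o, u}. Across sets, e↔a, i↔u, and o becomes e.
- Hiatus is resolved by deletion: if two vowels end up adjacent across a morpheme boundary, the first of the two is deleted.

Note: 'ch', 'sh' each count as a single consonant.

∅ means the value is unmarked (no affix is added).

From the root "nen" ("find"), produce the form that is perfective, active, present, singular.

Attach number singular -fi → nenfi.
Attach voice active -of → nenfiof.
Attach aspect perfective -ni (after consonant 'f') → nenfiofni.
Attach tense present -ch → nenfiofnich.
Apply vowel harmony: nenfiofnich → nenfiefnich.
Apply vowel deletion: nenfiefnich → nenfefnich.

nenfefnich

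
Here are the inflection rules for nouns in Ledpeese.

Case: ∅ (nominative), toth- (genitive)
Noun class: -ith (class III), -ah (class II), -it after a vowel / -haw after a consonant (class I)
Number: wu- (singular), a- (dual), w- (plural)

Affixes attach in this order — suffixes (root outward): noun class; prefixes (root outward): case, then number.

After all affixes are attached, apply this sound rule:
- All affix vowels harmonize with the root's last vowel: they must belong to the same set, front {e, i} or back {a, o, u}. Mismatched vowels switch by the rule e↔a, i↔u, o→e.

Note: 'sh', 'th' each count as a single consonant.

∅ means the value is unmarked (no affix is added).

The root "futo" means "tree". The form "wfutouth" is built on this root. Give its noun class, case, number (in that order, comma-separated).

Segment: w-futo-ith.
noun class: -ith → class III.
case: ∅ → nominative.
number: w- → plural.

class III, nominative, plural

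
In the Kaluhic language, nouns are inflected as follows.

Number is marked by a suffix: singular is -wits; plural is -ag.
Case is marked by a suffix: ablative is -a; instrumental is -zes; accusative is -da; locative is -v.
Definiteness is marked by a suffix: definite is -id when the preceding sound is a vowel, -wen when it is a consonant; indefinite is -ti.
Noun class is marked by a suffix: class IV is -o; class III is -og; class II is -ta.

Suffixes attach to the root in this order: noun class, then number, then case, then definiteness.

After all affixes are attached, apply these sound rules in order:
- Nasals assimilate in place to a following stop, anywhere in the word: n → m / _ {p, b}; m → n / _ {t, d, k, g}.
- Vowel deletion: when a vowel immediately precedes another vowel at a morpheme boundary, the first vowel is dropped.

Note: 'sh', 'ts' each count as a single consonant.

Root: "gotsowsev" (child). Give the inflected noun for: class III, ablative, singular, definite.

gotsowsevogwitsid

Attach noun class class III -og → gotsowsevog.
Attach number singular -wits → gotsowsevogwits.
Attach case ablative -a → gotsowsevogwitsa.
Attach definiteness definite -id (after vowel 'a') → gotsowsevogwitsaid.
Nasal assimilation: no change.
Apply vowel deletion: gotsowsevogwitsaid → gotsowsevogwitsid.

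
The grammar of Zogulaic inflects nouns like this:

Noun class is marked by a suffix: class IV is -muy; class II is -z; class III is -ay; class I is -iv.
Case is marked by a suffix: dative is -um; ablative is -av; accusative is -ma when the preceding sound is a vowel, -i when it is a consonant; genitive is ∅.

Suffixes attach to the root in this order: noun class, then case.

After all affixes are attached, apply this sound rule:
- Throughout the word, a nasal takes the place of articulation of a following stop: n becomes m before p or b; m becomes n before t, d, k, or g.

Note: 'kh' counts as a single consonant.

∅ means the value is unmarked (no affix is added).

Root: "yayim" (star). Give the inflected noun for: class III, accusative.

yayimayi

Attach noun class class III -ay → yayimay.
Attach case accusative -i (after consonant 'y') → yayimayi.
Nasal assimilation: no change.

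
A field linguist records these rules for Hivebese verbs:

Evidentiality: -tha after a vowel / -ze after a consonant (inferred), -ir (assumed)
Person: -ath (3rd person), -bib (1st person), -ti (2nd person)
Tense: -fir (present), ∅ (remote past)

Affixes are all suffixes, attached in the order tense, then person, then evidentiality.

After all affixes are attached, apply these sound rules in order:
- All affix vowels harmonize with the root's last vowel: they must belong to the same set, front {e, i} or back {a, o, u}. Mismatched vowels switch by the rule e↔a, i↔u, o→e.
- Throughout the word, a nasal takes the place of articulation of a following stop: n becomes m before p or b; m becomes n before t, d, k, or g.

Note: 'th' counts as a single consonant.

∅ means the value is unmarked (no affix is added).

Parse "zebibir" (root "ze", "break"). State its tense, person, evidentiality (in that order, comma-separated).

remote past, 1st person, assumed

Segment: ze-bib-ir.
tense: ∅ → remote past.
person: -bib → 1st person.
evidentiality: -ir → assumed.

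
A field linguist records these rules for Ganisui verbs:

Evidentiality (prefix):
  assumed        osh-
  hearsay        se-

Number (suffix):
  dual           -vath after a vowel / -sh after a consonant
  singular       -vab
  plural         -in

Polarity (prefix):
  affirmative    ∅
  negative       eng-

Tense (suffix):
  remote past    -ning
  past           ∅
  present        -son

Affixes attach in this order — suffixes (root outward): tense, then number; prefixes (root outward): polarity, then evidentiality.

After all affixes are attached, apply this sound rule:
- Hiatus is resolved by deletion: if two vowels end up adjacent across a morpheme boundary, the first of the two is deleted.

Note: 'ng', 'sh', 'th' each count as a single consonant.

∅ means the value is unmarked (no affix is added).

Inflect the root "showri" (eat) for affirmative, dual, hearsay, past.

polarity = affirmative: zero marking, form stays showri.
Attach evidentiality hearsay se- → seshowri.
tense = past: zero marking, form stays seshowri.
Attach number dual -vath (after vowel 'i') → seshowrivath.
Vowel deletion: no change.

seshowrivath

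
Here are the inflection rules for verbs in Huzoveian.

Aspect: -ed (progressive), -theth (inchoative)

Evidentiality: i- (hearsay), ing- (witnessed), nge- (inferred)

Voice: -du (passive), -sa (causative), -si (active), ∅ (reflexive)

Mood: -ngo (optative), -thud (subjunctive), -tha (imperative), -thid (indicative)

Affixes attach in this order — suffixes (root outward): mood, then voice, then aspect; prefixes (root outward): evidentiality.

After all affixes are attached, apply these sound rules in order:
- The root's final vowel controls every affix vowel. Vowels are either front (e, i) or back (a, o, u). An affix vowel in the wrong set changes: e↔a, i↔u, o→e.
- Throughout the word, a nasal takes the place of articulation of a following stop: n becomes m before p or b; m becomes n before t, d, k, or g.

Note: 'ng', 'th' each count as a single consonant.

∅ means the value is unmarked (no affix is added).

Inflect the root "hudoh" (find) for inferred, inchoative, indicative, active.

Attach mood indicative -thid → hudohthid.
Attach voice active -si → hudohthidsi.
Attach aspect inchoative -theth → hudohthidsitheth.
Attach evidentiality inferred nge- → ngehudohthidsitheth.
Apply vowel harmony: ngehudohthidsitheth → ngahudohthudsuthath.
Nasal assimilation: no change.

ngahudohthudsuthath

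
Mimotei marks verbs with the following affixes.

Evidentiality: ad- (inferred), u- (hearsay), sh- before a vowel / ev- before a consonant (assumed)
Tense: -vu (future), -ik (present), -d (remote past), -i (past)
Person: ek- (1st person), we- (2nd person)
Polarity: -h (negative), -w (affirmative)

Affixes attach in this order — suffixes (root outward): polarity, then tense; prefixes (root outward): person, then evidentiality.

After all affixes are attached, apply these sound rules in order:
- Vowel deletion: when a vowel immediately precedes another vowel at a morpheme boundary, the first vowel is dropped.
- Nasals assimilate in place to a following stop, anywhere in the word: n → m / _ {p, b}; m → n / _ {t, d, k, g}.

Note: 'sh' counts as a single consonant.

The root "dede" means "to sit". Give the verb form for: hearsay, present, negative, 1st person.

ekdedehik

Attach polarity negative -h → dedeh.
Attach person 1st person ek- → ekdedeh.
Attach tense present -ik → ekdedehik.
Attach evidentiality hearsay u- → uekdedehik.
Apply vowel deletion: uekdedehik → ekdedehik.
Nasal assimilation: no change.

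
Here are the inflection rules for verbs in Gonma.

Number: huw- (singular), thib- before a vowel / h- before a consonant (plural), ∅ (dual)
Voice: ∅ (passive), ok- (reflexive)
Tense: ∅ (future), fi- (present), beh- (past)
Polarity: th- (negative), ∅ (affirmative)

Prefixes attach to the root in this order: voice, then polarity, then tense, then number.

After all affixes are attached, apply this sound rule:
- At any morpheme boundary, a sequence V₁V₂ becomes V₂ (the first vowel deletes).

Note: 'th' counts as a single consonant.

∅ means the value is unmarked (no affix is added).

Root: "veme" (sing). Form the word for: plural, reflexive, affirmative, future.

thibokveme

Attach voice reflexive ok- → okveme.
polarity = affirmative: zero marking, form stays okveme.
tense = future: zero marking, form stays okveme.
Attach number plural thib- (before vowel 'o') → thibokveme.
Vowel deletion: no change.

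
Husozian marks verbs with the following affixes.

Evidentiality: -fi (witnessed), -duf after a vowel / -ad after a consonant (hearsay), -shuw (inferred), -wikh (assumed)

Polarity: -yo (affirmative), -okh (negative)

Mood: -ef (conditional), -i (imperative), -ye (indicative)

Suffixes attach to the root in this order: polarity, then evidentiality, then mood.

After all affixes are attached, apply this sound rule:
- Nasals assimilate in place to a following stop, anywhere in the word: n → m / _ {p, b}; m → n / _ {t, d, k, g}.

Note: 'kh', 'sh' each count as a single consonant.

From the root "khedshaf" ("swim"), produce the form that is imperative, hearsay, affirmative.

khedshafyodufi

Attach polarity affirmative -yo → khedshafyo.
Attach evidentiality hearsay -duf (after vowel 'o') → khedshafyoduf.
Attach mood imperative -i → khedshafyodufi.
Nasal assimilation: no change.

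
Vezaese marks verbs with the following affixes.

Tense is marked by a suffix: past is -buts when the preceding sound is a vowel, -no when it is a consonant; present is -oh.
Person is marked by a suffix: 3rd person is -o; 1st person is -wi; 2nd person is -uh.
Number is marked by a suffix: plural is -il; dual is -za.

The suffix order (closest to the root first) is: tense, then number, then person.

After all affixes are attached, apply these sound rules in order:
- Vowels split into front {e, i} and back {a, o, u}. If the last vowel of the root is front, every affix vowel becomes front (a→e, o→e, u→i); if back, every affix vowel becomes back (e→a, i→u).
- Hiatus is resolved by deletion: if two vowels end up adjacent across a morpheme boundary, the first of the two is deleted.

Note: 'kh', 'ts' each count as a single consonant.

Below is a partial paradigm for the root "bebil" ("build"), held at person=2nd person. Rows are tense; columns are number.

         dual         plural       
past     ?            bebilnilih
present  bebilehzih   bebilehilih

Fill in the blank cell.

Attach tense past -no (after consonant 'l') → bebilno.
Attach number dual -za → bebilnoza.
Attach person 2nd person -uh → bebilnozauh.
Apply vowel harmony: bebilnozauh → bebilnezeih.
Apply vowel deletion: bebilnezeih → bebilnezih.

bebilnezih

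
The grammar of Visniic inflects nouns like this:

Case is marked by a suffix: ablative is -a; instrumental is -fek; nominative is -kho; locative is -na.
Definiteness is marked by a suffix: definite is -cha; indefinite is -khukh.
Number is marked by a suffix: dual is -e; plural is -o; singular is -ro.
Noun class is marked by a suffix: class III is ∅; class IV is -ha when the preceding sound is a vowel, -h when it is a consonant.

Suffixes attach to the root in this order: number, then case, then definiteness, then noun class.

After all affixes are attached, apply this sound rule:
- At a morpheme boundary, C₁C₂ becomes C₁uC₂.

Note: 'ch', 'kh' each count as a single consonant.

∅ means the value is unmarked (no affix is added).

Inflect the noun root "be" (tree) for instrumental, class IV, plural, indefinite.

beofekukhukhuh

Attach number plural -o → beo.
Attach case instrumental -fek → beofek.
Attach definiteness indefinite -khukh → beofekkhukh.
Attach noun class class IV -h (after consonant 'kh') → beofekkhukhh.
Apply epenthesis: beofekkhukhh → beofekukhukhuh.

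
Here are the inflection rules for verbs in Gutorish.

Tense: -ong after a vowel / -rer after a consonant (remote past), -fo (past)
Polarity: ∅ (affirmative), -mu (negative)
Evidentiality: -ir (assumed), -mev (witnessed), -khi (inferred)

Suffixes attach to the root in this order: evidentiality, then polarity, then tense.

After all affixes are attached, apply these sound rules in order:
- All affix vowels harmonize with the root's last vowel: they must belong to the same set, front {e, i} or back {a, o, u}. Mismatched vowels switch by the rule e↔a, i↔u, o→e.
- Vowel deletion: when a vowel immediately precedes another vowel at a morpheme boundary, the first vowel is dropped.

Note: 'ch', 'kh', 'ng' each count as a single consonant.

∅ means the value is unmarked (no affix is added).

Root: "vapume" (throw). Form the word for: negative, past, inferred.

Attach evidentiality inferred -khi → vapumekhi.
Attach polarity negative -mu → vapumekhimu.
Attach tense past -fo → vapumekhimufo.
Apply vowel harmony: vapumekhimufo → vapumekhimife.
Vowel deletion: no change.

vapumekhimife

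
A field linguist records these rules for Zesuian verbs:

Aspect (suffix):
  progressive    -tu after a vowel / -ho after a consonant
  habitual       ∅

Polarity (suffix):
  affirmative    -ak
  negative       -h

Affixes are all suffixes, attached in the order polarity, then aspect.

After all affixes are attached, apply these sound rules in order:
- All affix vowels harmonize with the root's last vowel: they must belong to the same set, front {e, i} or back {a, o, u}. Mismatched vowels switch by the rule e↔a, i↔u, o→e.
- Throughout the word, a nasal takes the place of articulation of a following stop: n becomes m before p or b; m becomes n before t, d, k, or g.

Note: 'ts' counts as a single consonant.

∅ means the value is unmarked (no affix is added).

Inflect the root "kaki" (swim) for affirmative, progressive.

kakiekhe

Attach polarity affirmative -ak → kakiak.
Attach aspect progressive -ho (after consonant 'k') → kakiakho.
Apply vowel harmony: kakiakho → kakiekhe.
Nasal assimilation: no change.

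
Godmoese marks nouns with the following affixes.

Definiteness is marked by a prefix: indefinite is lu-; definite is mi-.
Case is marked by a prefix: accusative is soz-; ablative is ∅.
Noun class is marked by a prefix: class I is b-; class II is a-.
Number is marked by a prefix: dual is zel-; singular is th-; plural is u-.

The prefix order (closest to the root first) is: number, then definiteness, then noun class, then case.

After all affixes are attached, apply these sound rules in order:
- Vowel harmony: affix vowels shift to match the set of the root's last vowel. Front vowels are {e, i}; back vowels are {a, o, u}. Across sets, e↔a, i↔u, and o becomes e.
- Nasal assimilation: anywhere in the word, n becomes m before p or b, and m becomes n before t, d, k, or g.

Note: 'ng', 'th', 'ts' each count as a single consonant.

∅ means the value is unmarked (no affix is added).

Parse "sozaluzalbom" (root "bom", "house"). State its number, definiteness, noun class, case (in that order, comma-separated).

dual, indefinite, class II, accusative

Segment: soz-a-lu-zel-bom.
number: zel- → dual.
definiteness: lu- → indefinite.
noun class: a- → class II.
case: soz- → accusative.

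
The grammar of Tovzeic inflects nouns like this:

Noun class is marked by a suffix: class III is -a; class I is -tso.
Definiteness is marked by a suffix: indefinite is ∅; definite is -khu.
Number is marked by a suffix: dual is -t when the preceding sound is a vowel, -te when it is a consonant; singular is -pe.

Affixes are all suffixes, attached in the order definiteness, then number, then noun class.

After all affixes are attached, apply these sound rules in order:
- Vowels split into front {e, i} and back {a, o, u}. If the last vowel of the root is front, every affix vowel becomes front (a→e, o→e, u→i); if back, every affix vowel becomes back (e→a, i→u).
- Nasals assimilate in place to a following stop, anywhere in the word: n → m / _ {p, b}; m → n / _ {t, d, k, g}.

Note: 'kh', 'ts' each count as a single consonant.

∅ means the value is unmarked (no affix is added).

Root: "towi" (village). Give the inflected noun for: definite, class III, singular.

towikhipee

Attach definiteness definite -khu → towikhu.
Attach number singular -pe → towikhupe.
Attach noun class class III -a → towikhupea.
Apply vowel harmony: towikhupea → towikhipee.
Nasal assimilation: no change.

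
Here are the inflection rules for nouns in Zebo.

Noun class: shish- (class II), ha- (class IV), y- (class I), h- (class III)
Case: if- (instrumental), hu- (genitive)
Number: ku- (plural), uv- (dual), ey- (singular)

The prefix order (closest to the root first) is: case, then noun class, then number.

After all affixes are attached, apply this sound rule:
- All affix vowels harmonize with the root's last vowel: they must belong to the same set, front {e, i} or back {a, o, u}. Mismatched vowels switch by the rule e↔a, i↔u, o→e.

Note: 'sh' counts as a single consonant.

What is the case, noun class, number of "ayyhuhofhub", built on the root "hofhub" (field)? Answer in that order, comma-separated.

genitive, class I, singular

Segment: ey-y-hu-hofhub.
case: hu- → genitive.
noun class: y- → class I.
number: ey- → singular.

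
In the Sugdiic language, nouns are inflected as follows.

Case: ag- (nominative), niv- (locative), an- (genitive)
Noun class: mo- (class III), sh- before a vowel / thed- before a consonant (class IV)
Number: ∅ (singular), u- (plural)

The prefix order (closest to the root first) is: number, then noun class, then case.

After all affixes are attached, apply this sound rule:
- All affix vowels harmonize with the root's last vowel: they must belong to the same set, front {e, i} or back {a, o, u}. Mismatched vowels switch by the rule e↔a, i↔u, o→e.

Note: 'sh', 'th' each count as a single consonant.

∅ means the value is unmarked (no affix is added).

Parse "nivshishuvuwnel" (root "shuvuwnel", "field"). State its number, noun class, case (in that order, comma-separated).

plural, class IV, locative

Segment: niv-sh-u-shuvuwnel.
number: u- → plural.
noun class: sh/thed- → class IV.
case: niv- → locative.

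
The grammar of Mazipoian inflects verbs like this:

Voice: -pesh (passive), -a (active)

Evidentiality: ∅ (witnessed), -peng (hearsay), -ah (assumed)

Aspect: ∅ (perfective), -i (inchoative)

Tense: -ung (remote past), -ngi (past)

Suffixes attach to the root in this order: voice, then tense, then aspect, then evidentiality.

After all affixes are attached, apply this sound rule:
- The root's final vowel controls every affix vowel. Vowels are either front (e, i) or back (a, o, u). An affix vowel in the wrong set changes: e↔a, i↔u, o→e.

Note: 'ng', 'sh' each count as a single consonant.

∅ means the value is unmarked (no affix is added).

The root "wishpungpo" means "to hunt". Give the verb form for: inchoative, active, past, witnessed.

Attach voice active -a → wishpungpoa.
Attach tense past -ngi → wishpungpoangi.
Attach aspect inchoative -i → wishpungpoangii.
evidentiality = witnessed: zero marking, form stays wishpungpoangii.
Apply vowel harmony: wishpungpoangii → wishpungpoanguu.

wishpungpoanguu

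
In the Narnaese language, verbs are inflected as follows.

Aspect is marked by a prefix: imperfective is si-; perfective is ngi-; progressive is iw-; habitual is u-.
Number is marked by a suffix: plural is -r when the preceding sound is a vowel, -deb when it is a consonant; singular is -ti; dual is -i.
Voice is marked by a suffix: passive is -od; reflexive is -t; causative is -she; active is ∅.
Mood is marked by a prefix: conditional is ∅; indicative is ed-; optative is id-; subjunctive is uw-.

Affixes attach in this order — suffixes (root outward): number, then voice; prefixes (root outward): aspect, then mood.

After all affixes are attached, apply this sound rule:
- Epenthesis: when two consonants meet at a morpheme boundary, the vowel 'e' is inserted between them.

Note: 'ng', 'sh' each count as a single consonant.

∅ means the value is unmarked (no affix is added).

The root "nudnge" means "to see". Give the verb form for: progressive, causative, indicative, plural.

ediwenudngereshe

Attach aspect progressive iw- → iwnudnge.
Attach mood indicative ed- → ediwnudnge.
Attach number plural -r (after vowel 'e') → ediwnudnger.
Attach voice causative -she → ediwnudngershe.
Apply epenthesis: ediwnudngershe → ediwenudngereshe.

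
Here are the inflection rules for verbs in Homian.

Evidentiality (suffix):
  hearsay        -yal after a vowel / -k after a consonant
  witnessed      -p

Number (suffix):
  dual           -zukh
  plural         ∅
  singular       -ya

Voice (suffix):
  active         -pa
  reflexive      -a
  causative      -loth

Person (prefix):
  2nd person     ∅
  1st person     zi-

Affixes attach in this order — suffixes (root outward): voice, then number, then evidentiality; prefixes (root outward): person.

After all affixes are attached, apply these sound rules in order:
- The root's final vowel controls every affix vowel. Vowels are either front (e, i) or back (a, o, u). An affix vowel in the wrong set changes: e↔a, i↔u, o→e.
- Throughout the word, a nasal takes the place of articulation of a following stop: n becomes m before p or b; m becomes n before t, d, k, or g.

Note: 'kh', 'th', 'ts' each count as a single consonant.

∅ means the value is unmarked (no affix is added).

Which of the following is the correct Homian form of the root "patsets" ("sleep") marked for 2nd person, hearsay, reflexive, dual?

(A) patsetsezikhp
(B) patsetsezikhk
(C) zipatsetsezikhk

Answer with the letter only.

Attach voice reflexive -a → patsetsa.
Attach number dual -zukh → patsetsazukh.
Attach evidentiality hearsay -k (after consonant 'kh') → patsetsazukhk.
person = 2nd person: zero marking, form stays patsetsazukhk.
Apply vowel harmony: patsetsazukhk → patsetsezikhk.
Nasal assimilation: no change.
So the correct form is patsetsezikhk, option (B).
(C) zipatsetsezikhk is wrong: it uses 1st person instead of 2nd person for person.
(A) patsetsezikhp is wrong: it uses witnessed instead of hearsay for evidentiality.

B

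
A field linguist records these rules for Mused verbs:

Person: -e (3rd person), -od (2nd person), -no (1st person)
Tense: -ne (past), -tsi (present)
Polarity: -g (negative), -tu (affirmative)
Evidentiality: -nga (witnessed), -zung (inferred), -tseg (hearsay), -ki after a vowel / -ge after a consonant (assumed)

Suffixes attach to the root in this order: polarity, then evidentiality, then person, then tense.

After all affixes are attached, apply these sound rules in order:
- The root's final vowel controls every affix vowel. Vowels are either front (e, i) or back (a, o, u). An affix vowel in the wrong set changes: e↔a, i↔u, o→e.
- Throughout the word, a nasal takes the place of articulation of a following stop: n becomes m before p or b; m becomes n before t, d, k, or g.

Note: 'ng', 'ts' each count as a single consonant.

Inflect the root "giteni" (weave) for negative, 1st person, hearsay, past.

Attach polarity negative -g → gitenig.
Attach evidentiality hearsay -tseg → gitenigtseg.
Attach person 1st person -no → gitenigtsegno.
Attach tense past -ne → gitenigtsegnone.
Apply vowel harmony: gitenigtsegnone → gitenigtsegnene.
Nasal assimilation: no change.

gitenigtsegnene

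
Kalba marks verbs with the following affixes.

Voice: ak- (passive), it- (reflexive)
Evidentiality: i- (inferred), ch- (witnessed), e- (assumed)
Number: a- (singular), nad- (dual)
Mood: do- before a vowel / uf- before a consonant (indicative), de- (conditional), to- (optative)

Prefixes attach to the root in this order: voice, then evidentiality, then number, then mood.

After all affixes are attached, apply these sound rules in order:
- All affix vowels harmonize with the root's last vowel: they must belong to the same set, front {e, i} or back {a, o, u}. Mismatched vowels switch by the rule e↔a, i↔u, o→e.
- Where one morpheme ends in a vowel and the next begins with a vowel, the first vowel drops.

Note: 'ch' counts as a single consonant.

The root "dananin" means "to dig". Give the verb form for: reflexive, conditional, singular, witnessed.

Attach voice reflexive it- → itdananin.
Attach evidentiality witnessed ch- → chitdananin.
Attach number singular a- → achitdananin.
Attach mood conditional de- → deachitdananin.
Apply vowel harmony: deachitdananin → deechitdananin.
Apply vowel deletion: deechitdananin → dechitdananin.

dechitdananin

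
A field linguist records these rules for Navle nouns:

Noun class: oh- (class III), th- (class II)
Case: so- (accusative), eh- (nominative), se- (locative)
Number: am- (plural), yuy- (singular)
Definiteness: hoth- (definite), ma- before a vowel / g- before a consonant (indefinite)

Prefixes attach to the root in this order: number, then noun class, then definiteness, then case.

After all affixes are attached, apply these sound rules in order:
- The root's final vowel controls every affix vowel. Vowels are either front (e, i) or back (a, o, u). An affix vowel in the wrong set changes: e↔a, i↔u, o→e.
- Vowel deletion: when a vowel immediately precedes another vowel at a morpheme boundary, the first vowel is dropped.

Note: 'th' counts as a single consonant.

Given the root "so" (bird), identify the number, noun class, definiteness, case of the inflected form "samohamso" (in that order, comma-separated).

Segment: se-ma-oh-am-so.
number: am- → plural.
noun class: oh- → class III.
definiteness: ma/g- → indefinite.
case: se- → locative.

plural, class III, indefinite, locative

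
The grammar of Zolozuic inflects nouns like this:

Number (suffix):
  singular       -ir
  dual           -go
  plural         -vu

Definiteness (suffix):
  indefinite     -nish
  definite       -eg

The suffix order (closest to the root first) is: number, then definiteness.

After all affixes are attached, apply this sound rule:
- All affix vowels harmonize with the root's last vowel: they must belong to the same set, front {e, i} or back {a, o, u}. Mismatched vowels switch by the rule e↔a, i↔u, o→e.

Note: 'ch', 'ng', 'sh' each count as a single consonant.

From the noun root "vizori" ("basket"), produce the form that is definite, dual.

Attach number dual -go → vizorigo.
Attach definiteness definite -eg → vizorigoeg.
Apply vowel harmony: vizorigoeg → vizorigeeg.

vizorigeeg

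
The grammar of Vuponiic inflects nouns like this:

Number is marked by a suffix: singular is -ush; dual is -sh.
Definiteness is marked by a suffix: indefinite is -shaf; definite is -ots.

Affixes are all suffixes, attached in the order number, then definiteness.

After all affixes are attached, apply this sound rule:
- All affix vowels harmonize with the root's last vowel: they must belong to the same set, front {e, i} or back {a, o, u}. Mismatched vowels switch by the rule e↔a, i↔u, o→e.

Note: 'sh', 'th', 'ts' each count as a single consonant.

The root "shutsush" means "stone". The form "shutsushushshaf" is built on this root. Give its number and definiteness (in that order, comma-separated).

Segment: shutsush-ush-shaf.
number: -ush → singular.
definiteness: -shaf → indefinite.

singular, indefinite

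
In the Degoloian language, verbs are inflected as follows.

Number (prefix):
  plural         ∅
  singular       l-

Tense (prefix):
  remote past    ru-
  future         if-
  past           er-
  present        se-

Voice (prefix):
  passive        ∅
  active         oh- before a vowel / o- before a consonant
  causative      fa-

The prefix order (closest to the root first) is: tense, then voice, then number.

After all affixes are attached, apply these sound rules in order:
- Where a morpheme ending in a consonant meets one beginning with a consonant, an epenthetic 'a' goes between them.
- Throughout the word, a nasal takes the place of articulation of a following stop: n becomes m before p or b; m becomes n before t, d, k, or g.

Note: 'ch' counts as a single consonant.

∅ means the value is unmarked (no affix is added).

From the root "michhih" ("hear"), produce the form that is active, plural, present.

Attach tense present se- → semichhih.
Attach voice active o- (before consonant 's') → osemichhih.
number = plural: zero marking, form stays osemichhih.
Epenthesis: no change.
Nasal assimilation: no change.

osemichhih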